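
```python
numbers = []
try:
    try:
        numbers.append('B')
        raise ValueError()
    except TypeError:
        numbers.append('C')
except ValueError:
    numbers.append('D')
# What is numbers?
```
['B', 'D']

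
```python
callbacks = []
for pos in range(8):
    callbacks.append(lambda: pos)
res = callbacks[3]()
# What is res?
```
7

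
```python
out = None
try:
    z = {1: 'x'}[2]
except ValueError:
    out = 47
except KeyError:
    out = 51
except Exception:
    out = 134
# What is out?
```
51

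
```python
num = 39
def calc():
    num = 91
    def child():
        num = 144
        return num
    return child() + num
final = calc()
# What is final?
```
235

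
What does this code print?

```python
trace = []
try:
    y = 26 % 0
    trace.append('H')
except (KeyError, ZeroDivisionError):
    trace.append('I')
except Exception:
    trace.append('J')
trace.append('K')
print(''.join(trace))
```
IK

ZeroDivisionError matches tuple containing it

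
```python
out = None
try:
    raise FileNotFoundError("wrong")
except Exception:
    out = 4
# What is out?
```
4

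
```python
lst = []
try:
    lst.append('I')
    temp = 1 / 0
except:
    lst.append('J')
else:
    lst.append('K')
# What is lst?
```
['I', 'J']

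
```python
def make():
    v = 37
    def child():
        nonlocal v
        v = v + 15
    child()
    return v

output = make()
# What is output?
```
52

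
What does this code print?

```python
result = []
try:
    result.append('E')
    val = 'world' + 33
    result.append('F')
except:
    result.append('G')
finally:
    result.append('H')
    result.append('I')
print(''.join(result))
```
EGHI

Code before exception runs, then except, then all of finally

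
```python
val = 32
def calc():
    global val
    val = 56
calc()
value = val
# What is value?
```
56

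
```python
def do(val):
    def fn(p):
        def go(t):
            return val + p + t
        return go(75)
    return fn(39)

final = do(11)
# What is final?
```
125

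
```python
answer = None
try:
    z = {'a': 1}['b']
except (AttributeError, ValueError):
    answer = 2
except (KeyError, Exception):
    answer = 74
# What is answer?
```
74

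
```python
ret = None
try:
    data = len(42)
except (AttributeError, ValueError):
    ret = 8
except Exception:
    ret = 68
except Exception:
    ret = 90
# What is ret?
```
68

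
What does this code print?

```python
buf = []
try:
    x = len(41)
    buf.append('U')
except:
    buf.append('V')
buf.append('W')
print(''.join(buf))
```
VW

Exception raised in try, caught by bare except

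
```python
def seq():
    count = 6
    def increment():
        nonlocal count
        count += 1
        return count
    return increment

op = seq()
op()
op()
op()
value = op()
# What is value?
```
10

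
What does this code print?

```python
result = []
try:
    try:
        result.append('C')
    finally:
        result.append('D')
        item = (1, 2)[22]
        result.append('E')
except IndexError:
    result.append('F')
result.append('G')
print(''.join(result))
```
CDFG

Exception in inner finally caught by outer except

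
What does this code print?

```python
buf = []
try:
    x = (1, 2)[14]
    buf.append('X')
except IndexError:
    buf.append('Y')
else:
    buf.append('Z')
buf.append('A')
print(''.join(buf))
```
YA

else block skipped when exception is caught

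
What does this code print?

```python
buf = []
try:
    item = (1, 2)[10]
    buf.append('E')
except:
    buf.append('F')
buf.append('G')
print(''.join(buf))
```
FG

Exception raised in try, caught by bare except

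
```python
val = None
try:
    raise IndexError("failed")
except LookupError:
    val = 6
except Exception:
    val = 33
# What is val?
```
6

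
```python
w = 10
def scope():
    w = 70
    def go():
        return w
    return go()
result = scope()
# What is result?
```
70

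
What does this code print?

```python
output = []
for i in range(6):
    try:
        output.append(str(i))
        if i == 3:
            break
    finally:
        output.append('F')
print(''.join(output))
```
0F1F2F3F

finally runs even when breaking out of loop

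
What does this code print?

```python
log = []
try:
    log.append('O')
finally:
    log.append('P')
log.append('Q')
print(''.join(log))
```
OPQ

try/finally without except, no exception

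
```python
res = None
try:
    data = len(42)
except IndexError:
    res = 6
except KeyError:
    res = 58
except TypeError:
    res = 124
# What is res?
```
124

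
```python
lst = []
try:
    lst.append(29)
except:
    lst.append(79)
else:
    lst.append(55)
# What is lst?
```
[29, 55]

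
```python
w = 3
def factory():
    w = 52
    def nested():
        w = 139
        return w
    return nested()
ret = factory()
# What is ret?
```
139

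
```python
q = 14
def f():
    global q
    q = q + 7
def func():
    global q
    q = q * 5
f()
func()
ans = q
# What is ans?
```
105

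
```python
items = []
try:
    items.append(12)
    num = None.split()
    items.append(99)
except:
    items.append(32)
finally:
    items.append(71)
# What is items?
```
[12, 32, 71]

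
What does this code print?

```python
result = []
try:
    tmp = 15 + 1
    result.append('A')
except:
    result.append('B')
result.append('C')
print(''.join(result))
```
AC

No exception, try block completes normally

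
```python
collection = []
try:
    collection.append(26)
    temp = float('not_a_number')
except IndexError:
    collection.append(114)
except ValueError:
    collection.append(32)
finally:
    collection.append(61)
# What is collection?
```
[26, 32, 61]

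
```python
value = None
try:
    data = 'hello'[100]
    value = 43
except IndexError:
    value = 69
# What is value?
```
69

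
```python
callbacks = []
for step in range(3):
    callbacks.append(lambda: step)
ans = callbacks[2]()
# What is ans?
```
2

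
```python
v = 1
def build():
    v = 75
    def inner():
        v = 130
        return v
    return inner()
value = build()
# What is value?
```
130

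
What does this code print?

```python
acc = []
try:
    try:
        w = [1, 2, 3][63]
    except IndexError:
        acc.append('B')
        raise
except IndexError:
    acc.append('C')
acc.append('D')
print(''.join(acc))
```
BCD

raise without argument re-raises current exception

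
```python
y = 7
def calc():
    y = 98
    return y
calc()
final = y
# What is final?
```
7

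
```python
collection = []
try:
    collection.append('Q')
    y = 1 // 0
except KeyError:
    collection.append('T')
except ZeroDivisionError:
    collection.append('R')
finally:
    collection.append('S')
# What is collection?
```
['Q', 'R', 'S']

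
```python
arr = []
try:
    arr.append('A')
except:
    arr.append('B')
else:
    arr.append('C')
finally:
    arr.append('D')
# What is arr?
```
['A', 'C', 'D']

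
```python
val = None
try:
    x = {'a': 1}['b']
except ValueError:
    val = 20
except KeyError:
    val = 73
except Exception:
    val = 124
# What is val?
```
73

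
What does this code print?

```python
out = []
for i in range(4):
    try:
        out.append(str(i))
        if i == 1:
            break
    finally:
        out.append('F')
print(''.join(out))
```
0F1F

finally runs even when breaking out of loop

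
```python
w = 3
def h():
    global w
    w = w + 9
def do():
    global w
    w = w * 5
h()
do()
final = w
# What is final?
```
60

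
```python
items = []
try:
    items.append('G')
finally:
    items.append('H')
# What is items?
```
['G', 'H']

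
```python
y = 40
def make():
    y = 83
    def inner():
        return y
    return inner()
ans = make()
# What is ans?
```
83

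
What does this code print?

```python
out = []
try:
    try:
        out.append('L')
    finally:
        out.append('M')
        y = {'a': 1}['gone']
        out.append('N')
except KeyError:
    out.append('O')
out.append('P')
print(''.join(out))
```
LMOP

Exception in inner finally caught by outer except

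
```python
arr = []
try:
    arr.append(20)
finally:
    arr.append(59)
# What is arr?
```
[20, 59]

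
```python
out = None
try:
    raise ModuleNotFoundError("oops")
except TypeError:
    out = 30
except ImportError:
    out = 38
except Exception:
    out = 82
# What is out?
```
38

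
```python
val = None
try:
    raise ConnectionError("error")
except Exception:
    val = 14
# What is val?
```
14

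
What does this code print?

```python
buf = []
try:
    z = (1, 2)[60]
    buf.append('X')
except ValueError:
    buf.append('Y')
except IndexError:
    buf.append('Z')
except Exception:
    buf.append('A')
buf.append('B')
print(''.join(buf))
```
ZB

IndexError matches before generic Exception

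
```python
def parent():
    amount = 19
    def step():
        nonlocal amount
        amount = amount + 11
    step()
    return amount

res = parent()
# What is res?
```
30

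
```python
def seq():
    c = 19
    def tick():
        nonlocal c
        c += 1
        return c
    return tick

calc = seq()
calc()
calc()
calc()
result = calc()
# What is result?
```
23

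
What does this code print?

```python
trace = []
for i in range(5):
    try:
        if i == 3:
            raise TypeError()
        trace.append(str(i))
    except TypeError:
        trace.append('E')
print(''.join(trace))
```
012E4

Exception on i=3 caught, loop continues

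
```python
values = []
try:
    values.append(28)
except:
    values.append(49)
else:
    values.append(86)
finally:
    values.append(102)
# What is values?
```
[28, 86, 102]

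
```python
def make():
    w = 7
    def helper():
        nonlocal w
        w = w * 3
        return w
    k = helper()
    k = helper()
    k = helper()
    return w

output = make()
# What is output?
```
189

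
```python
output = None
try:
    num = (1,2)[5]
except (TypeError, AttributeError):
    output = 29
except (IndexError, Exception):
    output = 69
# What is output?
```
69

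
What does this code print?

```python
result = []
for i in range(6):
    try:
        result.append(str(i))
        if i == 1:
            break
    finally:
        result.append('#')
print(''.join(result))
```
0#1#

finally runs even when breaking out of loop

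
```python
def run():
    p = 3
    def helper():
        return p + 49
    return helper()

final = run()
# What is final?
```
52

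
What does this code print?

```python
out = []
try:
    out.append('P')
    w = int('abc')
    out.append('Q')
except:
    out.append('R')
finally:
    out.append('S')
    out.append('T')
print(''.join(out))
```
PRST

Code before exception runs, then except, then all of finally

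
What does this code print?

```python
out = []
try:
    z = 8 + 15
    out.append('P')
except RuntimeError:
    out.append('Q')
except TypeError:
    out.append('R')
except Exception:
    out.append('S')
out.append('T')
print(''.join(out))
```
PT

No exception, try block completes normally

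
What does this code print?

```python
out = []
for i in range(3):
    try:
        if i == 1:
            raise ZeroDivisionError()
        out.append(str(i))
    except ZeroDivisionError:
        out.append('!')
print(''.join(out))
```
0!2

Exception on i=1 caught, loop continues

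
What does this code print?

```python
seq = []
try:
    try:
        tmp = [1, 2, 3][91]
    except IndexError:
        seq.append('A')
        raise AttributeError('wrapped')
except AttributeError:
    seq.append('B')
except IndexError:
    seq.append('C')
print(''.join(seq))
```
AB

New AttributeError raised, caught by outer AttributeError handler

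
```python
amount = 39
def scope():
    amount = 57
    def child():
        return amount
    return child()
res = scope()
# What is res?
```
57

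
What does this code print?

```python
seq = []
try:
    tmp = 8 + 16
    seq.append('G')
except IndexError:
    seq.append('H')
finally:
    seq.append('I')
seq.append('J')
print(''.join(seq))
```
GIJ

finally runs after normal execution too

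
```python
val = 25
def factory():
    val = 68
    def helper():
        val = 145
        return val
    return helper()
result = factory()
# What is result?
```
145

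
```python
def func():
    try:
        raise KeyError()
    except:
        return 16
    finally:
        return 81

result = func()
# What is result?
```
81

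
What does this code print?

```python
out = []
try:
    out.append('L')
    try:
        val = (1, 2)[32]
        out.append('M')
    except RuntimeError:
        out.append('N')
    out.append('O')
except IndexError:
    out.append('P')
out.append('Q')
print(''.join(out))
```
LPQ

Inner handler doesn't match, propagates to outer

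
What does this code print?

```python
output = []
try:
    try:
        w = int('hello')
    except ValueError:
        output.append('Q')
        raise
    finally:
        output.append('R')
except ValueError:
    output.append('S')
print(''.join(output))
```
QRS

finally runs before re-raised exception propagates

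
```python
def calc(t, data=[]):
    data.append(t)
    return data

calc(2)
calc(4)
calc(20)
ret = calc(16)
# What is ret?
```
[2, 4, 20, 16]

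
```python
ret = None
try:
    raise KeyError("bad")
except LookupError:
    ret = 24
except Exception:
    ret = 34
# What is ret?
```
24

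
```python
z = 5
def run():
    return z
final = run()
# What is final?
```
5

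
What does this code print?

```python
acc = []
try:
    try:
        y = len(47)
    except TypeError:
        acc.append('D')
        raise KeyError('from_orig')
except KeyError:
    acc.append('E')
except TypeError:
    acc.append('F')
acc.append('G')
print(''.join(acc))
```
DEG

KeyError raised and caught, original TypeError not re-raised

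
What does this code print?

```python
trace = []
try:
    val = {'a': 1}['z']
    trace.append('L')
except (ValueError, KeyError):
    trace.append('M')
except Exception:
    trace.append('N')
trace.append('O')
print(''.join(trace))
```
MO

KeyError matches tuple containing it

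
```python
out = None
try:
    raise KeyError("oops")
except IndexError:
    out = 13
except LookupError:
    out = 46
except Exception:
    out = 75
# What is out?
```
46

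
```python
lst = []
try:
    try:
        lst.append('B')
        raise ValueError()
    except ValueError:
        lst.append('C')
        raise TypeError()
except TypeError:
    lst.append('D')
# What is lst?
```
['B', 'C', 'D']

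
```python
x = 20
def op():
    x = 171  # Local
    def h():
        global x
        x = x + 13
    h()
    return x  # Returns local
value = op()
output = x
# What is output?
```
33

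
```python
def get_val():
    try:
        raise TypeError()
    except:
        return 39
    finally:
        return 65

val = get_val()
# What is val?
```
65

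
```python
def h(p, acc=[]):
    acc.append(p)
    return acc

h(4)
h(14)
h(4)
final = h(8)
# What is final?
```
[4, 14, 4, 8]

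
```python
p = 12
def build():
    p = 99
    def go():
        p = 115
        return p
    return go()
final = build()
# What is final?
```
115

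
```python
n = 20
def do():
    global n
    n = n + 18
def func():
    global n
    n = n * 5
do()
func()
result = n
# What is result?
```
190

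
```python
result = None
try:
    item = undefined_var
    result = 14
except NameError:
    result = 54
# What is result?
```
54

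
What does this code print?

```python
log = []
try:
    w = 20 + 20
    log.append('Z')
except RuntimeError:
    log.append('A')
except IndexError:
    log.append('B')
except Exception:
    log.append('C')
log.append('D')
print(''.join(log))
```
ZD

No exception, try block completes normally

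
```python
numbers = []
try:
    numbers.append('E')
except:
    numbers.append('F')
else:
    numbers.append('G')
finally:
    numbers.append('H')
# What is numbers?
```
['E', 'G', 'H']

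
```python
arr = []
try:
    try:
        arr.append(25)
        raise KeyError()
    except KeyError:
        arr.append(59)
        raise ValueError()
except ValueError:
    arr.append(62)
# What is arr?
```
[25, 59, 62]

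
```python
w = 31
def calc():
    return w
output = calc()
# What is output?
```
31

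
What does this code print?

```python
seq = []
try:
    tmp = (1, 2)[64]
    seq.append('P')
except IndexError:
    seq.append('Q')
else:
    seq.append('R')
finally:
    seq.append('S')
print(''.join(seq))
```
QS

Exception: except runs, else skipped, finally runs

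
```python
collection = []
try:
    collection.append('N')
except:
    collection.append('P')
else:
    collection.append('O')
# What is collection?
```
['N', 'O']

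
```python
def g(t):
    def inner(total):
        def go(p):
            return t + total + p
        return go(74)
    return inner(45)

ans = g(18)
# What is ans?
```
137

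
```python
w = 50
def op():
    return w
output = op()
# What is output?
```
50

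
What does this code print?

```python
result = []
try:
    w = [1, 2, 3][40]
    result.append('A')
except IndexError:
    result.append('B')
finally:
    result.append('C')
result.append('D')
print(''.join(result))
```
BCD

finally always runs, even after exception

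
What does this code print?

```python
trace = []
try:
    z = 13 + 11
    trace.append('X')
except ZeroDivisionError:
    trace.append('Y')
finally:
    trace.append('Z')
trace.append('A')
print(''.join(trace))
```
XZA

finally runs after normal execution too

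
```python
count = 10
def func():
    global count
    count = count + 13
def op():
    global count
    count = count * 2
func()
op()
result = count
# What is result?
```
46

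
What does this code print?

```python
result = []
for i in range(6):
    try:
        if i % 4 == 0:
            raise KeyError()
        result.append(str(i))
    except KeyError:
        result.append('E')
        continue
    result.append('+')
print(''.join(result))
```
E1+2+3+E5+

continue in except skips rest of loop body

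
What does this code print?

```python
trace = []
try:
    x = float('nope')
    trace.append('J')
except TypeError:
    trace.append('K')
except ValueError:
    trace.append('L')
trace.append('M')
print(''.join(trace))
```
LM

ValueError is caught by its specific handler, not TypeError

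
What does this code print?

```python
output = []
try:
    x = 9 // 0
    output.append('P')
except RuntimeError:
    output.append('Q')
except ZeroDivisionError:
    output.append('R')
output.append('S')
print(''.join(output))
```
RS

ZeroDivisionError is caught by its specific handler, not RuntimeError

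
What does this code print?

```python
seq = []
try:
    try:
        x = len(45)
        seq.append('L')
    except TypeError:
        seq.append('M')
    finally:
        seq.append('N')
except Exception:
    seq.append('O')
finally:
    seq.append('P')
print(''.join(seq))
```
MNP

Both finally blocks run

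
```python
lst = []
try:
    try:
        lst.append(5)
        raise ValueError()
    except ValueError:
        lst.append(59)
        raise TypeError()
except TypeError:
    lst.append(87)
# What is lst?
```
[5, 59, 87]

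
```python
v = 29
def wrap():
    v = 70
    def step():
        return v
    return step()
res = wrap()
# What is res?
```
70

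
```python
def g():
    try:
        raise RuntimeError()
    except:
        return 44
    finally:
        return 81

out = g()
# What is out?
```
81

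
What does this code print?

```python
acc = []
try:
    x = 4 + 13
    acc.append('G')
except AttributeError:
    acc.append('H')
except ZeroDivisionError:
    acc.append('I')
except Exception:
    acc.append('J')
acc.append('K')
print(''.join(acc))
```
GK

No exception, try block completes normally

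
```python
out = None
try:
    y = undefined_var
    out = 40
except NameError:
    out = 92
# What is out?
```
92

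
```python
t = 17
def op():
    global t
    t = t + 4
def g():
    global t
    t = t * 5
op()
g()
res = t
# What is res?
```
105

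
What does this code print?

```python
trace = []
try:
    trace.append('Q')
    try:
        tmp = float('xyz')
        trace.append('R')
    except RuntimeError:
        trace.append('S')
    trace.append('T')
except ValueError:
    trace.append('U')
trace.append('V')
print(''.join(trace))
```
QUV

Inner handler doesn't match, propagates to outer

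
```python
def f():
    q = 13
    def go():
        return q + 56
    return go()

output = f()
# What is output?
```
69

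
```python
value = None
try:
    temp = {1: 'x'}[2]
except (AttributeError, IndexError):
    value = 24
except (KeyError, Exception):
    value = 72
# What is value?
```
72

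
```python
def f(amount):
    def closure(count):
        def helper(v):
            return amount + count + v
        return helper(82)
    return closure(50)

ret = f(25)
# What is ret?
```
157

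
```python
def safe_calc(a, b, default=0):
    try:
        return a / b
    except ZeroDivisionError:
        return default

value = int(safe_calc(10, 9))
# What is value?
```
1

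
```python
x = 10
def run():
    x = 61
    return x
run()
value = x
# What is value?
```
10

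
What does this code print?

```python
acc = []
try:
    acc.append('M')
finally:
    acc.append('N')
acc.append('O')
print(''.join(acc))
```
MNO

try/finally without except, no exception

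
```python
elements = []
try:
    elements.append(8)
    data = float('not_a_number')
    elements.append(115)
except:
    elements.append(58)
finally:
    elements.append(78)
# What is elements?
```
[8, 58, 78]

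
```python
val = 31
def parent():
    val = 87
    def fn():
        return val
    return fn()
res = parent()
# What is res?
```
87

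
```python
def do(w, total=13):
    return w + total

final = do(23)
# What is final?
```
36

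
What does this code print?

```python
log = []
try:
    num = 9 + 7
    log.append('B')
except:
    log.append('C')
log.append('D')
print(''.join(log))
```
BD

No exception, try block completes normally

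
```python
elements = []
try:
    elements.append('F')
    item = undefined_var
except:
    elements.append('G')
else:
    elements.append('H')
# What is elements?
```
['F', 'G']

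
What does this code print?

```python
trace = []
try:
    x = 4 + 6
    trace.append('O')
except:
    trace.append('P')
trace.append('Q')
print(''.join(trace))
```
OQ

No exception, try block completes normally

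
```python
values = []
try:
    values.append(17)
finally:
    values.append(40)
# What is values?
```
[17, 40]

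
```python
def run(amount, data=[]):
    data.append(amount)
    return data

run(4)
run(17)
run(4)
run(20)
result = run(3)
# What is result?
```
[4, 17, 4, 20, 3]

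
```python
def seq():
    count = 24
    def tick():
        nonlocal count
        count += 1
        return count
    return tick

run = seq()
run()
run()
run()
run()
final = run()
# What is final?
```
29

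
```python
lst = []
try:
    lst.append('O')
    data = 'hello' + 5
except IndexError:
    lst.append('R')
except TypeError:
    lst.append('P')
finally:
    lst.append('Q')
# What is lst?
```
['O', 'P', 'Q']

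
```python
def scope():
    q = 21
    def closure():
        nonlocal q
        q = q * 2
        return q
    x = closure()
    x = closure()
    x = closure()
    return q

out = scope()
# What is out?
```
168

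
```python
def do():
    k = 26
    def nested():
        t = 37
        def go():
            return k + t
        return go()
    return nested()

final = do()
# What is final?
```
63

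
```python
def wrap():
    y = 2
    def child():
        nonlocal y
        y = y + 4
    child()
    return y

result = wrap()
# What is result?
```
6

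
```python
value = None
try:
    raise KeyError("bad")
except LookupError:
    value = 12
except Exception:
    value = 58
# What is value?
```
12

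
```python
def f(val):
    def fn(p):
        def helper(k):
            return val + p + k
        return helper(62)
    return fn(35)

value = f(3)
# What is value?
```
100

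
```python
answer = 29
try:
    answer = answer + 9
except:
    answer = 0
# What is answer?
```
38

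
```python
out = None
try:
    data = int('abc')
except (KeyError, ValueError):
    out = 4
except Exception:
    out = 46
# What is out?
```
4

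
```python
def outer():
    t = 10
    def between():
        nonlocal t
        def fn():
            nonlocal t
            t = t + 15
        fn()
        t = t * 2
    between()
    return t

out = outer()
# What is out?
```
50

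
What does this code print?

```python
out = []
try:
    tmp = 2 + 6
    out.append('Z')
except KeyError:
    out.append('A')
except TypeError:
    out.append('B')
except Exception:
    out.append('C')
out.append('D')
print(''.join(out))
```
ZD

No exception, try block completes normally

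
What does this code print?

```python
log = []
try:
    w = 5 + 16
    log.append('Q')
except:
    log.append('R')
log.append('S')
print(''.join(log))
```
QS

No exception, try block completes normally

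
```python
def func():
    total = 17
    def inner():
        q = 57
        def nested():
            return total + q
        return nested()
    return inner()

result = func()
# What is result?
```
74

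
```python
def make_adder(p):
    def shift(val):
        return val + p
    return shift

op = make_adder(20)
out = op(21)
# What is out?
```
41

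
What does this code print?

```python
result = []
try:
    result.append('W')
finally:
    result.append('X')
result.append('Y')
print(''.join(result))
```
WXY

try/finally without except, no exception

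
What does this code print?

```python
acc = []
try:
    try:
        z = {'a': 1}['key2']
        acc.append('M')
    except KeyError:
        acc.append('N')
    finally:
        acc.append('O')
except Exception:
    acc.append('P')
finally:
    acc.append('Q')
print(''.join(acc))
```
NOQ

Both finally blocks run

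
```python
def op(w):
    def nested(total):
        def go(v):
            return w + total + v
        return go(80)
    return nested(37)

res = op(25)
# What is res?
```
142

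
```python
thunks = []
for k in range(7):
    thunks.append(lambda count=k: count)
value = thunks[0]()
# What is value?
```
0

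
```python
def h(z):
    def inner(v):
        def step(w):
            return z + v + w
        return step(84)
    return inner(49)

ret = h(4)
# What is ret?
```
137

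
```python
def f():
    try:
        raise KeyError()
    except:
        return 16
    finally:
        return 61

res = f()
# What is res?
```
61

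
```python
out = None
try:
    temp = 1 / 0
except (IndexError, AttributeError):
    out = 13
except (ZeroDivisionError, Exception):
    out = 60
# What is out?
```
60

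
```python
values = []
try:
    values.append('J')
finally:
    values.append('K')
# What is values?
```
['J', 'K']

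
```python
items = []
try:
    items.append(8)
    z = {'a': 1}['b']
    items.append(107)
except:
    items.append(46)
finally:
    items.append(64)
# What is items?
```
[8, 46, 64]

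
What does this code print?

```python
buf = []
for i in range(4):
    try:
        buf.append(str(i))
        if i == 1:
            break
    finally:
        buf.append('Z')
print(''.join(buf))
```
0Z1Z

finally runs even when breaking out of loop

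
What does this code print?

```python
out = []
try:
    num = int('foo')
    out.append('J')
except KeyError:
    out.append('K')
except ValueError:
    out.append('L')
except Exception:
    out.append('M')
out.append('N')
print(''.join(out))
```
LN

ValueError matches before generic Exception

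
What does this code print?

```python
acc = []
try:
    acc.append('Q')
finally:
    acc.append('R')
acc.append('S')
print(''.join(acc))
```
QRS

try/finally without except, no exception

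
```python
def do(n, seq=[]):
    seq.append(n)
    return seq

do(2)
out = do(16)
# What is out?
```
[2, 16]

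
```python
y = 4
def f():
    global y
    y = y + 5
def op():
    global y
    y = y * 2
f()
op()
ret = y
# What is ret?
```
18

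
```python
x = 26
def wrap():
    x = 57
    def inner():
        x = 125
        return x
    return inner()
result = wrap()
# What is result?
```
125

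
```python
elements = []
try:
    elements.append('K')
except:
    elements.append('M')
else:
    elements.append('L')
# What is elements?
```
['K', 'L']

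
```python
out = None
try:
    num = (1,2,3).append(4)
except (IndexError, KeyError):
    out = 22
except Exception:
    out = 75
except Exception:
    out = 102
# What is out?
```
75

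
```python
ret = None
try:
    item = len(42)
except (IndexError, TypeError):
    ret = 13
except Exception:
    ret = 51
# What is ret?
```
13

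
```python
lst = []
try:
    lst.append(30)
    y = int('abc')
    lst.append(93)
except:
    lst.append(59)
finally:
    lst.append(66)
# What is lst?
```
[30, 59, 66]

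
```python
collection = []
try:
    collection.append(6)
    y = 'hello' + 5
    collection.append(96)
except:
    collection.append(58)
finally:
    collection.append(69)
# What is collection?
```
[6, 58, 69]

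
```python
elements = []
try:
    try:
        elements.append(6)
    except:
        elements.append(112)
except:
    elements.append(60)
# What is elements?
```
[6]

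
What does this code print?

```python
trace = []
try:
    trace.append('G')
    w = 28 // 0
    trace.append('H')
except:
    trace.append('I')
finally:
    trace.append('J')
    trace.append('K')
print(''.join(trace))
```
GIJK

Code before exception runs, then except, then all of finally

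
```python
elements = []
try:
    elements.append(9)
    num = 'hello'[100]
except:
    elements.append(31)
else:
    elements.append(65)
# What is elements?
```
[9, 31]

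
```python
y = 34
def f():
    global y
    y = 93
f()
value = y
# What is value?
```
93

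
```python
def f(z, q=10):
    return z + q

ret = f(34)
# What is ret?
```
44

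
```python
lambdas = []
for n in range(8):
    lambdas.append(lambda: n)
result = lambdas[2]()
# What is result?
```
7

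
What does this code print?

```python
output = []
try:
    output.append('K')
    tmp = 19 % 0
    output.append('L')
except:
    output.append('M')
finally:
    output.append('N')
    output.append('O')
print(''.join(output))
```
KMNO

Code before exception runs, then except, then all of finally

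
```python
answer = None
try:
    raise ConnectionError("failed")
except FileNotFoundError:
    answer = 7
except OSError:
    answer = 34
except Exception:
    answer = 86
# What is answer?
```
34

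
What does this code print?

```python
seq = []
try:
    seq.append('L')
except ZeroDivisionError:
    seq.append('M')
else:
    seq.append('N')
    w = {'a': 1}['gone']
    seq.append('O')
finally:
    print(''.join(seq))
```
LN

Try succeeds, else appends 'N', KeyError in else is uncaught, finally prints before exception propagates ('O' never appended)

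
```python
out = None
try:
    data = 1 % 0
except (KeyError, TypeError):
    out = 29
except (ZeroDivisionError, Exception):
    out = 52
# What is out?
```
52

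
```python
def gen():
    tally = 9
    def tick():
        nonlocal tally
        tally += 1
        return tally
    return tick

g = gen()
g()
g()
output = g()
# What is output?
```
12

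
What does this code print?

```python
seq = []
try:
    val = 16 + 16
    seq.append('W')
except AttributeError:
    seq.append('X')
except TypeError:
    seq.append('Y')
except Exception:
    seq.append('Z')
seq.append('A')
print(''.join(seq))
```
WA

No exception, try block completes normally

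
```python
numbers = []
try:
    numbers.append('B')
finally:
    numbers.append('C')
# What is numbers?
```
['B', 'C']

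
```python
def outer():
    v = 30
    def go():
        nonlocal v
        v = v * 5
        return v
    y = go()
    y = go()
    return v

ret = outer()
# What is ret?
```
750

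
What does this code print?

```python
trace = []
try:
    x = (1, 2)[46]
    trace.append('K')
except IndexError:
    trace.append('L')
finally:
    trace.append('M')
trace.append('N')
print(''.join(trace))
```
LMN

finally always runs, even after exception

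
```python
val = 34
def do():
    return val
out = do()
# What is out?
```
34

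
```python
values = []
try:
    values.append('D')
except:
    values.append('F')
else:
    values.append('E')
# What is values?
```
['D', 'E']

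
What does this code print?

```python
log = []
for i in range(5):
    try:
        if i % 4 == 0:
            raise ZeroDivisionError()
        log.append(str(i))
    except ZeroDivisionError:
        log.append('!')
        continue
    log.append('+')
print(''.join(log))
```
!1+2+3+!

continue in except skips rest of loop body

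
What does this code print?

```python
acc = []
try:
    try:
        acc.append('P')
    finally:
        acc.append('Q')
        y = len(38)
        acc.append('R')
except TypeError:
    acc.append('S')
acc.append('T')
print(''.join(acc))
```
PQST

Exception in inner finally caught by outer except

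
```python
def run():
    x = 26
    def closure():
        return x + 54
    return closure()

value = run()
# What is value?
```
80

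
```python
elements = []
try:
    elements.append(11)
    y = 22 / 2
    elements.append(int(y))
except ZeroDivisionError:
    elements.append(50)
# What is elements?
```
[11, 11]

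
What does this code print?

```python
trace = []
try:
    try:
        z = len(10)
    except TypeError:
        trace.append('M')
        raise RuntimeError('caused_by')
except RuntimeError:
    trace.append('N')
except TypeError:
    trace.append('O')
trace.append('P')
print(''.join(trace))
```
MNP

RuntimeError raised and caught, original TypeError not re-raised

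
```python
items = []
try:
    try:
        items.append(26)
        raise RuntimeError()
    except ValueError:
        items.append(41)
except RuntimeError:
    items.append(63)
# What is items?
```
[26, 63]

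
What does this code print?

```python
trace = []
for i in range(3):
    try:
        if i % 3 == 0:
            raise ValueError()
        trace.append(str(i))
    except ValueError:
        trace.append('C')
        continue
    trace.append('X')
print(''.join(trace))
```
C1X2X

continue in except skips rest of loop body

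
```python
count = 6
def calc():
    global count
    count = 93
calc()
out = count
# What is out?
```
93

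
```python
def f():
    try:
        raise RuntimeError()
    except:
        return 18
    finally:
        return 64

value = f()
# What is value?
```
64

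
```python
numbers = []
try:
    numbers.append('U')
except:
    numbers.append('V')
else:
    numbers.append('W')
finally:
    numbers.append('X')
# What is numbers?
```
['U', 'W', 'X']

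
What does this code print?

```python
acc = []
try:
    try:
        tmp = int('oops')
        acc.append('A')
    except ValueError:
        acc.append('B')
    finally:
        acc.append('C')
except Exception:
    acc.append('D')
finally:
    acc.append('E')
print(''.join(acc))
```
BCE

Both finally blocks run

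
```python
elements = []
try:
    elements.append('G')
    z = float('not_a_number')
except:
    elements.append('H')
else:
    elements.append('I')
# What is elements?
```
['G', 'H']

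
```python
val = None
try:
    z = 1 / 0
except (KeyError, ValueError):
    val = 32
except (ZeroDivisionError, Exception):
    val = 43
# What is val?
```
43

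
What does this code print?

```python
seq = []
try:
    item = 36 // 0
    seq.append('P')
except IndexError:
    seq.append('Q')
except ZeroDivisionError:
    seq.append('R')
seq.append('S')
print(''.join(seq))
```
RS

ZeroDivisionError is caught by its specific handler, not IndexError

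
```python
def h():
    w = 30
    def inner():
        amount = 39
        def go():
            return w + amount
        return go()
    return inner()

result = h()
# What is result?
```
69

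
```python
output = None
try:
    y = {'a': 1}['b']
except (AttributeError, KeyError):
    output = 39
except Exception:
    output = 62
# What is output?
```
39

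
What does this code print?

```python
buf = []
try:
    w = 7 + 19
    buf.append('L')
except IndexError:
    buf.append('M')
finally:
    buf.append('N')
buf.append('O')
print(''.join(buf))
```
LNO

finally runs after normal execution too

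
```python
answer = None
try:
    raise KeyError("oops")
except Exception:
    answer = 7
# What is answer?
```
7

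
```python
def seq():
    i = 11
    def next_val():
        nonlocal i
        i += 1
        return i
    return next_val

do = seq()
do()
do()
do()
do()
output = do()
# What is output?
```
16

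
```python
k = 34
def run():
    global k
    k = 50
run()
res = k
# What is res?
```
50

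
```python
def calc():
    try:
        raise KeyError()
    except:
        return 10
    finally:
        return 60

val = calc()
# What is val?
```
60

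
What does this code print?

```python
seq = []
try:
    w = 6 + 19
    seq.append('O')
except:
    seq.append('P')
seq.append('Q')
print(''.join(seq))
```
OQ

No exception, try block completes normally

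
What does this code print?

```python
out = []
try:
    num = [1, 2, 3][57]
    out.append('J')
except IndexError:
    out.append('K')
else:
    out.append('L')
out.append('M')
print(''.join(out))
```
KM

else block skipped when exception is caught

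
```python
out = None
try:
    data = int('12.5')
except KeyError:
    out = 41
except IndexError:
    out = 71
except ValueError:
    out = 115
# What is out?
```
115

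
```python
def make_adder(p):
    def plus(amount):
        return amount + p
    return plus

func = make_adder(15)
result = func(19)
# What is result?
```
34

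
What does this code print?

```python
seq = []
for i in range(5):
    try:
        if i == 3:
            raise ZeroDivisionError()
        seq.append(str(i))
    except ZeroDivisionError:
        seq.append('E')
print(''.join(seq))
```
012E4

Exception on i=3 caught, loop continues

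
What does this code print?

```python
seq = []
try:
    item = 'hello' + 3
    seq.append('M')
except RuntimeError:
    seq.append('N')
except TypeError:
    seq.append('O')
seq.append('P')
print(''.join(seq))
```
OP

TypeError is caught by its specific handler, not RuntimeError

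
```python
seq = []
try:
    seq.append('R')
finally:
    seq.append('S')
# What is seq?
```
['R', 'S']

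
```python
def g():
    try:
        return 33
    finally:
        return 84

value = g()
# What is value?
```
84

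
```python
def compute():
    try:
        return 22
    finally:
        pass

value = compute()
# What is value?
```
22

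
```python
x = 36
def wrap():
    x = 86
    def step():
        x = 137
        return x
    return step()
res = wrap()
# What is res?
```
137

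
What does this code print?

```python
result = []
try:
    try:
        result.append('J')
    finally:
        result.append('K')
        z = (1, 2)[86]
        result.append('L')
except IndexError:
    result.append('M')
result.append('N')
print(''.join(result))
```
JKMN

Exception in inner finally caught by outer except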